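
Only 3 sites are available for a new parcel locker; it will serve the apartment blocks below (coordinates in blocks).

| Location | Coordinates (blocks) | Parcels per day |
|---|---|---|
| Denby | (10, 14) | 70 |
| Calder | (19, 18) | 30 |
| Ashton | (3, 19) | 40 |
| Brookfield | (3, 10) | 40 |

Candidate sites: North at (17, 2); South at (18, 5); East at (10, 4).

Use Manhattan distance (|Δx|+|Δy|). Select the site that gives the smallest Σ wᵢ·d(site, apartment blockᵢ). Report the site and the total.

Total weighted distance at each candidate:
  North (17, 2): total = 3990
  South (18, 5): total = 3570
  East (10, 4): total = 2790
Minimum is at East with total 2790 blocks.

East, total 2790 blocks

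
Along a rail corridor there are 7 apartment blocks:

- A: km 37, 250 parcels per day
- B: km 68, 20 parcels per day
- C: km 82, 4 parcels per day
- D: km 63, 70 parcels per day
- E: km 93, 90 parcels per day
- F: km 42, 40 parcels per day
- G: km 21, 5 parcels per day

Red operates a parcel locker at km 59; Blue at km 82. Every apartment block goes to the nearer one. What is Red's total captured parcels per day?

385

The indifferent point is the midpoint (59+82)/2 = 70.5; apartment blocks left of it (closer to Red at 59) go to Red, those right go to Blue.
  G at 21 (w=5) → Red
  A at 37 (w=250) → Red
  F at 42 (w=40) → Red
  D at 63 (w=70) → Red
  B at 68 (w=20) → Red
  C at 82 (w=4) → Blue
  E at 93 (w=90) → Blue
Red captures 385; Blue captures 94.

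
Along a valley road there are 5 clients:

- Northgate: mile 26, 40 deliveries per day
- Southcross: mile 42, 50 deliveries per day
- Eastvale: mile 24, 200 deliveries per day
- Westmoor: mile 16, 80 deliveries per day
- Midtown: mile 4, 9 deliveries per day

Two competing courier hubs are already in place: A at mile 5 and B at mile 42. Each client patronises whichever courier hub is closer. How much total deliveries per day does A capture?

89

The indifferent point is the midpoint (5+42)/2 = 23.5; clients left of it (closer to A at 5) go to A, those right go to B.
  Midtown at 4 (w=9) → A
  Westmoor at 16 (w=80) → A
  Eastvale at 24 (w=200) → B
  Northgate at 26 (w=40) → B
  Southcross at 42 (w=50) → B
A captures 89; B captures 290.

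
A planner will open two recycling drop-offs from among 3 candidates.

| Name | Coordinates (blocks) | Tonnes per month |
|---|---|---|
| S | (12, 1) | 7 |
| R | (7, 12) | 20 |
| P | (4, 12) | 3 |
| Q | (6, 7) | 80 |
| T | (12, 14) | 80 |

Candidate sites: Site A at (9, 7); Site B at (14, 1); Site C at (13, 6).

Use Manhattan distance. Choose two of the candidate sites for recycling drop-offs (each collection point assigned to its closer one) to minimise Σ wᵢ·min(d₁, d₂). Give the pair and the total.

{Site A, Site C}, total 1172

Evaluate every pair (each demand assigned to the nearer of the two):
  {Site A, Site C}: total = 1172
  {Site A, Site B}: total = 1224
  {Site B, Site C}: total = 1659
Best pair: {Site A, Site C} with total 1172.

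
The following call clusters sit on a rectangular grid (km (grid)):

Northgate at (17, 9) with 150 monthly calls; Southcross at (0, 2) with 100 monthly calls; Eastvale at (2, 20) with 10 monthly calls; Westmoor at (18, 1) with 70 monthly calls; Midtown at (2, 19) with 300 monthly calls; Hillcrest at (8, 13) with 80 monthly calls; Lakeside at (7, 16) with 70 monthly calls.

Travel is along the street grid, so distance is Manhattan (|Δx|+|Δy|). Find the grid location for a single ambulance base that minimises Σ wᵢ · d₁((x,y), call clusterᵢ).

Manhattan distance separates: Σwᵢ(|x−xᵢ|+|y−yᵢ|) = Σwᵢ|x−xᵢ| + Σwᵢ|y−yᵢ|, so x and y are optimised independently as 1-D weighted medians.
Total weight W = 780; half = 390.
x-coordinate, sorted with cumulative weight:
  x=0 (Southcross, w=100) cum 100
  x=2 (Eastvale, w=10) cum 110
  x=2 (Midtown, w=300) cum 410  ← median
  x=7 (Lakeside, w=70) cum 480
  x=8 (Hillcrest, w=80) cum 560
  x=17 (Northgate, w=150) cum 710
  x=18 (Westmoor, w=70) cum 780
⇒ x* = 2
y-coordinate, sorted with cumulative weight:
  y=1 (Westmoor, w=70) cum 70
  y=2 (Southcross, w=100) cum 170
  y=9 (Northgate, w=150) cum 320
  y=13 (Hillcrest, w=80) cum 400  ← median
  y=16 (Lakeside, w=70) cum 470
  y=19 (Midtown, w=300) cum 770
  y=20 (Eastvale, w=10) cum 780
⇒ y* = 13

(2, 13)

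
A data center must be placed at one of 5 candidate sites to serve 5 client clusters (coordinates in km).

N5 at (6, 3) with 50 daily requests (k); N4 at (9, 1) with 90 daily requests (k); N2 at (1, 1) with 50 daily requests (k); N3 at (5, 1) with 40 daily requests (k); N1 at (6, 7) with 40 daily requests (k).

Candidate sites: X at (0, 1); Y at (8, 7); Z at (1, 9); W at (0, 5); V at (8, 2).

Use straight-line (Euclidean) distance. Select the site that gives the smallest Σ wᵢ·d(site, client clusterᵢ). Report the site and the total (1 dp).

Total weighted distance at each candidate:
  X (0, 1): total = 1715.6
  Y (8, 7): total = 1580.4
  Z (1, 9): total = 2381.9
  W (0, 5): total = 1917.9
  V (8, 2): total = 934.5
Minimum is at V with total 934.5 km.

V, total 934.5 km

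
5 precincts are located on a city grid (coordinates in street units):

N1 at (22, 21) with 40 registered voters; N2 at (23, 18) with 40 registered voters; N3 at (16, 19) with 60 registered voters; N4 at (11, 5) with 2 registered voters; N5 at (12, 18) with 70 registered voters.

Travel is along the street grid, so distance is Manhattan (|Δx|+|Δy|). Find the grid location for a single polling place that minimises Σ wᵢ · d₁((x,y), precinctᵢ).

Manhattan distance separates: Σwᵢ(|x−xᵢ|+|y−yᵢ|) = Σwᵢ|x−xᵢ| + Σwᵢ|y−yᵢ|, so x and y are optimised independently as 1-D weighted medians.
Total weight W = 212; half = 106.
x-coordinate, sorted with cumulative weight:
  x=11 (N4, w=2) cum 2
  x=12 (N5, w=70) cum 72
  x=16 (N3, w=60) cum 132  ← median
  x=22 (N1, w=40) cum 172
  x=23 (N2, w=40) cum 212
⇒ x* = 16
y-coordinate, sorted with cumulative weight:
  y=5 (N4, w=2) cum 2
  y=18 (N2, w=40) cum 42
  y=18 (N5, w=70) cum 112  ← median
  y=19 (N3, w=60) cum 172
  y=21 (N1, w=40) cum 212
⇒ y* = 18

(16, 18)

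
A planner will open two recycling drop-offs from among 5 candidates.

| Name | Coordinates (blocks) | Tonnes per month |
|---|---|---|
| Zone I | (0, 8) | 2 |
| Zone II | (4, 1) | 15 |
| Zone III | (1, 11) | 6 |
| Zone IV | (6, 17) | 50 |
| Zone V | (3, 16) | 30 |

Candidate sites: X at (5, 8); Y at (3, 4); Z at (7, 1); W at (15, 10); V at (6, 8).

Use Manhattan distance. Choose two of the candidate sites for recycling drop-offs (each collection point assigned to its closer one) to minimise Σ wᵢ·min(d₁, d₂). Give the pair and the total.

{Z, V}, total 885

Evaluate every pair (each demand assigned to the nearer of the two):
  {Z, V}: total = 885
  {X, Z}: total = 897
  {Y, V}: total = 900
  {X, Y}: total = 912
  {X, V}: total = 922
  {X, W}: total = 972
  {W, V}: total = 975
  {Y, Z}: total = 1273
  {Y, W}: total = 1288
  {Z, W}: total = 1503
Best pair: {Z, V} with total 885.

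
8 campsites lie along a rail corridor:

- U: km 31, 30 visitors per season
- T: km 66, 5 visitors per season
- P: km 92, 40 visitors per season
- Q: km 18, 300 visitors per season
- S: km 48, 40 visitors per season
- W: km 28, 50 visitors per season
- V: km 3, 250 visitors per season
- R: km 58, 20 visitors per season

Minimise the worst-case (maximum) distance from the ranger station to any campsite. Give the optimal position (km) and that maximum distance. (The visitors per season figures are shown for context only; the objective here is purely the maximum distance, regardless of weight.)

The 1-center on a line is the midpoint of the two extreme points: leftmost at 3, rightmost at 92.
Optimal location = (3 + 92)/2 = 47.5; maximum distance = (92 − 3)/2 = 44.5.

location 47.5, max distance 44.5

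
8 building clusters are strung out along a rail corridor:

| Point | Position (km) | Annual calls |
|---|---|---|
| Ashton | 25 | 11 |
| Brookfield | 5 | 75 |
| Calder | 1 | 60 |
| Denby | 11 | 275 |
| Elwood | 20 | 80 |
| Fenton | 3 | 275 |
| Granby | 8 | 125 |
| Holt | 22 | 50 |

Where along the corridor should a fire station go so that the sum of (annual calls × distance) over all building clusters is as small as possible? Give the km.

x = 8

For a sum of weighted absolute distances on a line, the optimum is the weighted median (not the mean). Total weight W = 951; half-weight = 475.5.
Sort by position and accumulate weight:
  km 1 (Calder, w=60) → cum 60
  km 3 (Fenton, w=275) → cum 335
  km 5 (Brookfield, w=75) → cum 410
  km 8 (Granby, w=125) → cum 535  ≥ 475.5 → median here
  km 11 (Denby, w=275) → cum 810
  km 20 (Elwood, w=80) → cum 890
  km 22 (Holt, w=50) → cum 940
  km 25 (Ashton, w=11) → cum 951
Optimal location: km 8.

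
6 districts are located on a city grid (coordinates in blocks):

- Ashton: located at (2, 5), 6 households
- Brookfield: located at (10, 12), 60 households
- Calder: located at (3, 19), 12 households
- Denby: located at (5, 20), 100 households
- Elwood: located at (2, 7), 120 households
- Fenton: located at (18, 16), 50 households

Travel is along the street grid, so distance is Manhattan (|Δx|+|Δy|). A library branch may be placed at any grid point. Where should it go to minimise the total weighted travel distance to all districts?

Manhattan distance separates: Σwᵢ(|x−xᵢ|+|y−yᵢ|) = Σwᵢ|x−xᵢ| + Σwᵢ|y−yᵢ|, so x and y are optimised independently as 1-D weighted medians.
Total weight W = 348; half = 174.
x-coordinate, sorted with cumulative weight:
  x=2 (Ashton, w=6) cum 6
  x=2 (Elwood, w=120) cum 126
  x=3 (Calder, w=12) cum 138
  x=5 (Denby, w=100) cum 238  ← median
  x=10 (Brookfield, w=60) cum 298
  x=18 (Fenton, w=50) cum 348
⇒ x* = 5
y-coordinate, sorted with cumulative weight:
  y=5 (Ashton, w=6) cum 6
  y=7 (Elwood, w=120) cum 126
  y=12 (Brookfield, w=60) cum 186  ← median
  y=16 (Fenton, w=50) cum 236
  y=19 (Calder, w=12) cum 248
  y=20 (Denby, w=100) cum 348
⇒ y* = 12

(5, 12)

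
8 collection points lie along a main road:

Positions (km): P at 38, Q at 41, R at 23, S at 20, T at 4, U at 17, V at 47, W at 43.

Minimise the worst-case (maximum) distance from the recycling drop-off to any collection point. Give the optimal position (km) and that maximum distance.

The 1-center on a line is the midpoint of the two extreme points: leftmost at 4, rightmost at 47.
Optimal location = (4 + 47)/2 = 25.5; maximum distance = (47 − 4)/2 = 21.5.

location 25.5, max distance 21.5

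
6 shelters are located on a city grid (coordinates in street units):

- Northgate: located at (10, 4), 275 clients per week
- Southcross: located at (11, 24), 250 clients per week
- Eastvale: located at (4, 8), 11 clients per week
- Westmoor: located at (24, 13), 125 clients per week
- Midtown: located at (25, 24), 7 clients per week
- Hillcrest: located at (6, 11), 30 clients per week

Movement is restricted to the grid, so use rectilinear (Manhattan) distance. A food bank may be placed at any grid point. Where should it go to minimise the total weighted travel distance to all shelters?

(11, 13)

Manhattan distance separates: Σwᵢ(|x−xᵢ|+|y−yᵢ|) = Σwᵢ|x−xᵢ| + Σwᵢ|y−yᵢ|, so x and y are optimised independently as 1-D weighted medians.
Total weight W = 698; half = 349.
x-coordinate, sorted with cumulative weight:
  x=4 (Eastvale, w=11) cum 11
  x=6 (Hillcrest, w=30) cum 41
  x=10 (Northgate, w=275) cum 316
  x=11 (Southcross, w=250) cum 566  ← median
  x=24 (Westmoor, w=125) cum 691
  x=25 (Midtown, w=7) cum 698
⇒ x* = 11
y-coordinate, sorted with cumulative weight:
  y=4 (Northgate, w=275) cum 275
  y=8 (Eastvale, w=11) cum 286
  y=11 (Hillcrest, w=30) cum 316
  y=13 (Westmoor, w=125) cum 441  ← median
  y=24 (Southcross, w=250) cum 691
  y=24 (Midtown, w=7) cum 698
⇒ y* = 13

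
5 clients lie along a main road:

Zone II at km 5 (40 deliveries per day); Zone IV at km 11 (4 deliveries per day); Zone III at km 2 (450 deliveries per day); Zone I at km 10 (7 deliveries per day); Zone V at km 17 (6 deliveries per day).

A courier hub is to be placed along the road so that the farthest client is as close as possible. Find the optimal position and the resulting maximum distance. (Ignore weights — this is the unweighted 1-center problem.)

location 9.5, max distance 7.5

The 1-center on a line is the midpoint of the two extreme points: leftmost at 2, rightmost at 17.
Optimal location = (2 + 17)/2 = 9.5; maximum distance = (17 − 2)/2 = 7.5.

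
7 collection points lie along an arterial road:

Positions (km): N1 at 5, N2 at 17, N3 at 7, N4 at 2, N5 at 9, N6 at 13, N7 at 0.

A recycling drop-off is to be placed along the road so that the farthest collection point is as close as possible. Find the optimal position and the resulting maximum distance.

location 8.5, max distance 8.5

The 1-center on a line is the midpoint of the two extreme points: leftmost at 0, rightmost at 17.
Optimal location = (0 + 17)/2 = 8.5; maximum distance = (17 − 0)/2 = 8.5.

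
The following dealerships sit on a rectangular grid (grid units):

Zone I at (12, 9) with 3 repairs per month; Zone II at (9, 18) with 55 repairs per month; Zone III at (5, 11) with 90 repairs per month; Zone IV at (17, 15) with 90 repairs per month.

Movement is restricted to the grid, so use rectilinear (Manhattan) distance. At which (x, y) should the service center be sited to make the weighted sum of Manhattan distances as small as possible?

Manhattan distance separates: Σwᵢ(|x−xᵢ|+|y−yᵢ|) = Σwᵢ|x−xᵢ| + Σwᵢ|y−yᵢ|, so x and y are optimised independently as 1-D weighted medians.
Total weight W = 238; half = 119.
x-coordinate, sorted with cumulative weight:
  x=5 (Zone III, w=90) cum 90
  x=9 (Zone II, w=55) cum 145  ← median
  x=12 (Zone I, w=3) cum 148
  x=17 (Zone IV, w=90) cum 238
⇒ x* = 9
y-coordinate, sorted with cumulative weight:
  y=9 (Zone I, w=3) cum 3
  y=11 (Zone III, w=90) cum 93
  y=15 (Zone IV, w=90) cum 183  ← median
  y=18 (Zone II, w=55) cum 238
⇒ y* = 15

(9, 15)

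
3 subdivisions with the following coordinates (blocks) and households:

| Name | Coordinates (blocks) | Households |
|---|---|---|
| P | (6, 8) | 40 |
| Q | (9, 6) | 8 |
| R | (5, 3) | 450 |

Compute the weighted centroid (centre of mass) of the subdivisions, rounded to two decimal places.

The minimiser of Σwᵢ‖p−pᵢ‖² is the weighted centroid p* = (Σwᵢpᵢ)/(Σwᵢ).
Σwᵢ = 498.
Σwᵢxᵢ = 40·6 + 8·9 + 450·5 = 2562.
Σwᵢyᵢ = 40·8 + 8·6 + 450·3 = 1718.
x* = 2562/498 = 5.14, y* = 1718/498 = 3.45.

(5.14, 3.45)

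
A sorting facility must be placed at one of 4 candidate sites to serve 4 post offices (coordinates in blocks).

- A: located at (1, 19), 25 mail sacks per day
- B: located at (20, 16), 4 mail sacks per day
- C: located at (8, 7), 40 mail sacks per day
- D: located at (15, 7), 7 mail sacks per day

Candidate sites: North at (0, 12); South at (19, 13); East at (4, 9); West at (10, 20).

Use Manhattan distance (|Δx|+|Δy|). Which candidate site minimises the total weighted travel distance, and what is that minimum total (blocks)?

Total weighted distance at each candidate:
  North (0, 12): total = 956
  South (19, 13): total = 1366
  East (4, 9): total = 748
  West (10, 20): total = 1032
Minimum is at East with total 748 blocks.

East, total 748 blocks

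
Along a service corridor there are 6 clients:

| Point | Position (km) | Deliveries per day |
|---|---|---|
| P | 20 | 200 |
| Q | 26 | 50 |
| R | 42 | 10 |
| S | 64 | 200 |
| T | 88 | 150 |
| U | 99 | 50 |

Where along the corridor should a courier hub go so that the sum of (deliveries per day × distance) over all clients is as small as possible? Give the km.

For a sum of weighted absolute distances on a line, the optimum is the weighted median (not the mean). Total weight W = 660; half-weight = 330.
Sort by position and accumulate weight:
  km 20 (P, w=200) → cum 200
  km 26 (Q, w=50) → cum 250
  km 42 (R, w=10) → cum 260
  km 64 (S, w=200) → cum 460  ≥ 330 → median here
  km 88 (T, w=150) → cum 610
  km 99 (U, w=50) → cum 660
Optimal location: km 64.

x = 64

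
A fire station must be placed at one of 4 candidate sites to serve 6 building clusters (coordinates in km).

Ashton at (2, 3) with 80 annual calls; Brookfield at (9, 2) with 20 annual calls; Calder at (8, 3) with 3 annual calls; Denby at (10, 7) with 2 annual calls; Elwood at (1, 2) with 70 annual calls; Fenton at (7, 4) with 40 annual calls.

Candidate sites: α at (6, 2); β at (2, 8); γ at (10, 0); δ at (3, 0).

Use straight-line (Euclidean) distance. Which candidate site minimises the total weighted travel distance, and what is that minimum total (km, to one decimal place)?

Total weighted distance at each candidate:
  α (6, 2): total = 848.8
  β (2, 8): total = 1305.9
  γ (10, 0): total = 1598.4
  δ (3, 0): total = 841.0
Minimum is at δ with total 841.0 km.

δ, total 841.0 km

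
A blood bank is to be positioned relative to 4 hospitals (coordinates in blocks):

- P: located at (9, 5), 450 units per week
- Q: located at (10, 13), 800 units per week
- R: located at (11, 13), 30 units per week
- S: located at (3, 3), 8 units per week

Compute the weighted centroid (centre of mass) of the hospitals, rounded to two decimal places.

(9.63, 10.14)

The minimiser of Σwᵢ‖p−pᵢ‖² is the weighted centroid p* = (Σwᵢpᵢ)/(Σwᵢ).
Σwᵢ = 1288.
Σwᵢxᵢ = 450·9 + 800·10 + 30·11 + 8·3 = 12404.
Σwᵢyᵢ = 450·5 + 800·13 + 30·13 + 8·3 = 13064.
x* = 12404/1288 = 9.63, y* = 13064/1288 = 10.14.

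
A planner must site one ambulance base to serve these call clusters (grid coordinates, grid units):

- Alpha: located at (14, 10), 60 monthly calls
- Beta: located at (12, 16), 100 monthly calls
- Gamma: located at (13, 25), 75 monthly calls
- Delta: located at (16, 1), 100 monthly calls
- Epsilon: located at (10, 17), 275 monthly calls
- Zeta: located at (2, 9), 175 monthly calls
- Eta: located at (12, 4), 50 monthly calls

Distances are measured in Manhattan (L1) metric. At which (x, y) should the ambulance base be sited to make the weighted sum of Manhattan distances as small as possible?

Manhattan distance separates: Σwᵢ(|x−xᵢ|+|y−yᵢ|) = Σwᵢ|x−xᵢ| + Σwᵢ|y−yᵢ|, so x and y are optimised independently as 1-D weighted medians.
Total weight W = 835; half = 417.5.
x-coordinate, sorted with cumulative weight:
  x=2 (Zeta, w=175) cum 175
  x=10 (Epsilon, w=275) cum 450  ← median
  x=12 (Beta, w=100) cum 550
  x=12 (Eta, w=50) cum 600
  x=13 (Gamma, w=75) cum 675
  x=14 (Alpha, w=60) cum 735
  x=16 (Delta, w=100) cum 835
⇒ x* = 10
y-coordinate, sorted with cumulative weight:
  y=1 (Delta, w=100) cum 100
  y=4 (Eta, w=50) cum 150
  y=9 (Zeta, w=175) cum 325
  y=10 (Alpha, w=60) cum 385
  y=16 (Beta, w=100) cum 485  ← median
  y=17 (Epsilon, w=275) cum 760
  y=25 (Gamma, w=75) cum 835
⇒ y* = 16

(10, 16)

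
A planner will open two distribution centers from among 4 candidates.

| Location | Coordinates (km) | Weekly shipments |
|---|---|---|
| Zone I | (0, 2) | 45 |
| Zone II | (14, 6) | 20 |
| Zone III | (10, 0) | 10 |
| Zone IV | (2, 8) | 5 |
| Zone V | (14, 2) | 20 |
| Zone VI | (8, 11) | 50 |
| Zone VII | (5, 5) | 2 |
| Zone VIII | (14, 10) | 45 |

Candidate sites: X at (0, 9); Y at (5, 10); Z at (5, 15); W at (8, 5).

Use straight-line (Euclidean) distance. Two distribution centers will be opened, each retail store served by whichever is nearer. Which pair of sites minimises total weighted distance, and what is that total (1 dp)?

Evaluate every pair (each demand assigned to the nearer of the two):
  {Y, W}: total = 1227.8
  {X, W}: total = 1293.3
  {Z, W}: total = 1335.2
  {X, Y}: total = 1448.9
  {Y, Z}: total = 1565.3
  {X, Z}: total = 1754.4
Best pair: {Y, W} with total 1227.8.

{Y, W}, total 1227.8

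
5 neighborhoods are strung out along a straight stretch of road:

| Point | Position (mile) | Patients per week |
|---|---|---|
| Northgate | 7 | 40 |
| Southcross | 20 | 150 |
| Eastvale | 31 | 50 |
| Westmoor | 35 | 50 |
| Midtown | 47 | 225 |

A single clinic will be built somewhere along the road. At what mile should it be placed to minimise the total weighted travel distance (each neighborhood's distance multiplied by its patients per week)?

For a sum of weighted absolute distances on a line, the optimum is the weighted median (not the mean). Total weight W = 515; half-weight = 257.5.
Sort by position and accumulate weight:
  mile 7 (Northgate, w=40) → cum 40
  mile 20 (Southcross, w=150) → cum 190
  mile 31 (Eastvale, w=50) → cum 240
  mile 35 (Westmoor, w=50) → cum 290  ≥ 257.5 → median here
  mile 47 (Midtown, w=225) → cum 515
Optimal location: mile 35.

x = 35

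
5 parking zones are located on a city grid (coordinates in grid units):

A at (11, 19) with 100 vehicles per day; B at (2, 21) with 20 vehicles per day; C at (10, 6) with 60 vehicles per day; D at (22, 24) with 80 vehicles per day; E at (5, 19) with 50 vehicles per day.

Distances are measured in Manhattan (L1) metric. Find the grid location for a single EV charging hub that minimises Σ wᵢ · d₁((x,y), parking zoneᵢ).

Manhattan distance separates: Σwᵢ(|x−xᵢ|+|y−yᵢ|) = Σwᵢ|x−xᵢ| + Σwᵢ|y−yᵢ|, so x and y are optimised independently as 1-D weighted medians.
Total weight W = 310; half = 155.
x-coordinate, sorted with cumulative weight:
  x=2 (B, w=20) cum 20
  x=5 (E, w=50) cum 70
  x=10 (C, w=60) cum 130
  x=11 (A, w=100) cum 230  ← median
  x=22 (D, w=80) cum 310
⇒ x* = 11
y-coordinate, sorted with cumulative weight:
  y=6 (C, w=60) cum 60
  y=19 (A, w=100) cum 160  ← median
  y=19 (E, w=50) cum 210
  y=21 (B, w=20) cum 230
  y=24 (D, w=80) cum 310
⇒ y* = 19

(11, 19)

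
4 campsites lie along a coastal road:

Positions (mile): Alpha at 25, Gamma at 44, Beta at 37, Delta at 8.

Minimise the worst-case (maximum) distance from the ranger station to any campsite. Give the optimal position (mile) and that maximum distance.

The 1-center on a line is the midpoint of the two extreme points: leftmost at 8, rightmost at 44.
Optimal location = (8 + 44)/2 = 26; maximum distance = (44 − 8)/2 = 18.

location 26, max distance 18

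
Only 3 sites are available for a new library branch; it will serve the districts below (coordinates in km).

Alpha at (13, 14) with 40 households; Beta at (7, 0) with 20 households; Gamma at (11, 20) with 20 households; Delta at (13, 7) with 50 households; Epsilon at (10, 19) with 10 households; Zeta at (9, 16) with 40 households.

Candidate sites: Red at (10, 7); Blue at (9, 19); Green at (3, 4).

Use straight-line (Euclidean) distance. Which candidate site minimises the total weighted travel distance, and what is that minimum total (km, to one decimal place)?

Total weighted distance at each candidate:
  Red (10, 7): total = 1349.9
  Blue (9, 19): total = 1445.4
  Green (3, 4): total = 2260.8
Minimum is at Red with total 1349.9 km.

Red, total 1349.9 km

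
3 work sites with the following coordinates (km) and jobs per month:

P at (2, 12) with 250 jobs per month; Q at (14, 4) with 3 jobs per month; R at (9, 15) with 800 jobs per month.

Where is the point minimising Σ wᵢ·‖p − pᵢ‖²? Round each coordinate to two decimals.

(7.35, 14.26)

The minimiser of Σwᵢ‖p−pᵢ‖² is the weighted centroid p* = (Σwᵢpᵢ)/(Σwᵢ).
Σwᵢ = 1053.
Σwᵢxᵢ = 250·2 + 3·14 + 800·9 = 7742.
Σwᵢyᵢ = 250·12 + 3·4 + 800·15 = 15012.
x* = 7742/1053 = 7.35, y* = 15012/1053 = 14.26.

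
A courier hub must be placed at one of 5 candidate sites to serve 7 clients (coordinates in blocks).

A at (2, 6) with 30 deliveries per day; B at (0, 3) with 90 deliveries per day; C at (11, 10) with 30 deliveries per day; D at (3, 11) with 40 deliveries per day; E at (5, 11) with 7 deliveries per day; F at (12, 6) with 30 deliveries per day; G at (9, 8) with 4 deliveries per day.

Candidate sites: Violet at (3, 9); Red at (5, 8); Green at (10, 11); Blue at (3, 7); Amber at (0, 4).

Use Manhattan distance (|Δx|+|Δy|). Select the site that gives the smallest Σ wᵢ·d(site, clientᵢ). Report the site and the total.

Total weighted distance at each candidate:
  Violet (3, 9): total = 1696
  Red (5, 8): total = 1797
  Green (10, 11): total = 2611
  Blue (3, 7): total = 1550
  Amber (0, 4): total = 1676
Minimum is at Blue with total 1550 blocks.

Blue, total 1550 blocks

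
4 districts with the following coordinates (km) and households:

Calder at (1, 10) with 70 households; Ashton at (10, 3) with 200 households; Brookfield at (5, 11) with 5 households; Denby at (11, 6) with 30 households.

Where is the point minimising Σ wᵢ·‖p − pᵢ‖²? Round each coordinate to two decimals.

The minimiser of Σwᵢ‖p−pᵢ‖² is the weighted centroid p* = (Σwᵢpᵢ)/(Σwᵢ).
Σwᵢ = 305.
Σwᵢxᵢ = 70·1 + 200·10 + 5·5 + 30·11 = 2425.
Σwᵢyᵢ = 70·10 + 200·3 + 5·11 + 30·6 = 1535.
x* = 2425/305 = 7.95, y* = 1535/305 = 5.03.

(7.95, 5.03)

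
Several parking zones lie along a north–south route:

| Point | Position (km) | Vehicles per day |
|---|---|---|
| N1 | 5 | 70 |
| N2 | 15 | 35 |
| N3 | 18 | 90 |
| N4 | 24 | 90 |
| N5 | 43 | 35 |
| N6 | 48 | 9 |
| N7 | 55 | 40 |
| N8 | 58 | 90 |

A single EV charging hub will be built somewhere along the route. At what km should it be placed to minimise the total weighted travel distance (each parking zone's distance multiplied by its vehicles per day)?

x = 24

For a sum of weighted absolute distances on a line, the optimum is the weighted median (not the mean). Total weight W = 459; half-weight = 229.5.
Sort by position and accumulate weight:
  km 5 (N1, w=70) → cum 70
  km 15 (N2, w=35) → cum 105
  km 18 (N3, w=90) → cum 195
  km 24 (N4, w=90) → cum 285  ≥ 229.5 → median here
  km 43 (N5, w=35) → cum 320
  km 48 (N6, w=9) → cum 329
  km 55 (N7, w=40) → cum 369
  km 58 (N8, w=90) → cum 459
Optimal location: km 24.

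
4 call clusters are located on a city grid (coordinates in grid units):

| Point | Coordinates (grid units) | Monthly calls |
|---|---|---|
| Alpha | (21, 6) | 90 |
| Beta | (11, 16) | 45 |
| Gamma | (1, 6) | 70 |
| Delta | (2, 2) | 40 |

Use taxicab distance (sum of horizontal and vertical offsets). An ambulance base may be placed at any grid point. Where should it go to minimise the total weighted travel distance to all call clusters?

(11, 6)

Manhattan distance separates: Σwᵢ(|x−xᵢ|+|y−yᵢ|) = Σwᵢ|x−xᵢ| + Σwᵢ|y−yᵢ|, so x and y are optimised independently as 1-D weighted medians.
Total weight W = 245; half = 122.5.
x-coordinate, sorted with cumulative weight:
  x=1 (Gamma, w=70) cum 70
  x=2 (Delta, w=40) cum 110
  x=11 (Beta, w=45) cum 155  ← median
  x=21 (Alpha, w=90) cum 245
⇒ x* = 11
y-coordinate, sorted with cumulative weight:
  y=2 (Delta, w=40) cum 40
  y=6 (Alpha, w=90) cum 130  ← median
  y=6 (Gamma, w=70) cum 200
  y=16 (Beta, w=45) cum 245
⇒ y* = 6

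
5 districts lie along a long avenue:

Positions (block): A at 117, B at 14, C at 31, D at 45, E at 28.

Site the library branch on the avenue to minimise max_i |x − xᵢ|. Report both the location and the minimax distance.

The 1-center on a line is the midpoint of the two extreme points: leftmost at 14, rightmost at 117.
Optimal location = (14 + 117)/2 = 65.5; maximum distance = (117 − 14)/2 = 51.5.

location 65.5, max distance 51.5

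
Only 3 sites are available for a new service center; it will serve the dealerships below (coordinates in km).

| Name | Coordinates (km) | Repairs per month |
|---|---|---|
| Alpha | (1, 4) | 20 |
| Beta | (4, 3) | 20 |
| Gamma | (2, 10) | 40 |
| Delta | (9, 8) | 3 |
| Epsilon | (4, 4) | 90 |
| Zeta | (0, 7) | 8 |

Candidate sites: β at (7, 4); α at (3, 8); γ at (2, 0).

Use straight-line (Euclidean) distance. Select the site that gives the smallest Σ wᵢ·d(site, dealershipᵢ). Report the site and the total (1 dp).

α, total 695.2 km

Total weighted distance at each candidate:
  β (7, 4): total = 840.0
  α (3, 8): total = 695.2
  γ (2, 0): total = 1047.2
Minimum is at α with total 695.2 km.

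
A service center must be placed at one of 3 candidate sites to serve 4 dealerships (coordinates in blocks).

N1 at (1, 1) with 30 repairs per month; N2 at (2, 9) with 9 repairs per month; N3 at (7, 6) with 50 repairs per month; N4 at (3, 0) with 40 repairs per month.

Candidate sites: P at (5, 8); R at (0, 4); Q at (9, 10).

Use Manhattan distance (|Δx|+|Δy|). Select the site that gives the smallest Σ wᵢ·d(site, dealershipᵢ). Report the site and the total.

Total weighted distance at each candidate:
  P (5, 8): total = 966
  R (0, 4): total = 913
  Q (9, 10): total = 1522
Minimum is at R with total 913 blocks.

R, total 913 blocks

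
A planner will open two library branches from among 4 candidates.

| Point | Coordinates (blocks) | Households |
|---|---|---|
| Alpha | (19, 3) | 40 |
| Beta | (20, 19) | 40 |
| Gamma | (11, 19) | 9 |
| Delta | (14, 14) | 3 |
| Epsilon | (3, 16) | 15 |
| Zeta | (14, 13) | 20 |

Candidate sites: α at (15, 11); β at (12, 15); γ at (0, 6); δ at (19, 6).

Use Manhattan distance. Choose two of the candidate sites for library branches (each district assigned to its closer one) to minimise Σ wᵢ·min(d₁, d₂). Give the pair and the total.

Evaluate every pair (each demand assigned to the nearer of the two):
  {β, δ}: total = 884
  {α, δ}: total = 1075
  {α, β}: total = 1224
  {γ, δ}: total = 1343
  {α, γ}: total = 1375
  {β, γ}: total = 1524
Best pair: {β, δ} with total 884.

{β, δ}, total 884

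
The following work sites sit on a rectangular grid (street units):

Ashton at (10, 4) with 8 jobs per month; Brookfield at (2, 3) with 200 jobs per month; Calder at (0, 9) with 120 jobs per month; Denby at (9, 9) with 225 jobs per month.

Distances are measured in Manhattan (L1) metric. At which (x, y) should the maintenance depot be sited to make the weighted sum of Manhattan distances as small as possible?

Manhattan distance separates: Σwᵢ(|x−xᵢ|+|y−yᵢ|) = Σwᵢ|x−xᵢ| + Σwᵢ|y−yᵢ|, so x and y are optimised independently as 1-D weighted medians.
Total weight W = 553; half = 276.5.
x-coordinate, sorted with cumulative weight:
  x=0 (Calder, w=120) cum 120
  x=2 (Brookfield, w=200) cum 320  ← median
  x=9 (Denby, w=225) cum 545
  x=10 (Ashton, w=8) cum 553
⇒ x* = 2
y-coordinate, sorted with cumulative weight:
  y=3 (Brookfield, w=200) cum 200
  y=4 (Ashton, w=8) cum 208
  y=9 (Calder, w=120) cum 328  ← median
  y=9 (Denby, w=225) cum 553
⇒ y* = 9

(2, 9)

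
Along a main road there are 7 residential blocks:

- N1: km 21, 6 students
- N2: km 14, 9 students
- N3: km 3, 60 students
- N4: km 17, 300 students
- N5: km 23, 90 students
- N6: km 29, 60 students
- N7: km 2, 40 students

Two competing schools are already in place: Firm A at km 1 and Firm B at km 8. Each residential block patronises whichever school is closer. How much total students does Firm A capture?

The indifferent point is the midpoint (1+8)/2 = 4.5; residential blocks left of it (closer to Firm A at 1) go to Firm A, those right go to Firm B.
  N7 at 2 (w=40) → Firm A
  N3 at 3 (w=60) → Firm A
  N2 at 14 (w=9) → Firm B
  N4 at 17 (w=300) → Firm B
  N1 at 21 (w=6) → Firm B
  N5 at 23 (w=90) → Firm B
  N6 at 29 (w=60) → Firm B
Firm A captures 100; Firm B captures 465.

100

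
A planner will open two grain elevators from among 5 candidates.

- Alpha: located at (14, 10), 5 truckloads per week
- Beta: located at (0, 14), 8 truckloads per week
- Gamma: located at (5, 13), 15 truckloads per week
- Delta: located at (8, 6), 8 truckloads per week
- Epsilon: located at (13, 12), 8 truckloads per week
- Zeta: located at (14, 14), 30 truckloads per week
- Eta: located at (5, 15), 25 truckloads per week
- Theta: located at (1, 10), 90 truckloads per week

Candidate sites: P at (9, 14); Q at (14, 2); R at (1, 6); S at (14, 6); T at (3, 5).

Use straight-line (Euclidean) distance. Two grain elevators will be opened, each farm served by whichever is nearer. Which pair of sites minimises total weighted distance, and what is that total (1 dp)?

{P, R}, total 863.2

Evaluate every pair (each demand assigned to the nearer of the two):
  {P, R}: total = 863.2
  {P, T}: total = 980.2
  {R, S}: total = 1148.3
  {S, T}: total = 1288.7
  {P, S}: total = 1295.7
  {P, Q}: total = 1317.4
  {Q, R}: total = 1328.1
  {R, T}: total = 1416.9
  {Q, T}: total = 1460.4
  {Q, S}: total = 2199.0
Best pair: {P, R} with total 863.2.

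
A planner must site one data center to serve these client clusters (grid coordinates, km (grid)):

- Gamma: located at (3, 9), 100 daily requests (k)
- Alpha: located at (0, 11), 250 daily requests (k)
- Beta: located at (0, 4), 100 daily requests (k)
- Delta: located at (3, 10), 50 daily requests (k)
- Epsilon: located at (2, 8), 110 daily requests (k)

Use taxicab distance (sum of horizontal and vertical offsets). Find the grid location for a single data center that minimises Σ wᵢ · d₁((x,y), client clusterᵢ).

Manhattan distance separates: Σwᵢ(|x−xᵢ|+|y−yᵢ|) = Σwᵢ|x−xᵢ| + Σwᵢ|y−yᵢ|, so x and y are optimised independently as 1-D weighted medians.
Total weight W = 610; half = 305.
x-coordinate, sorted with cumulative weight:
  x=0 (Alpha, w=250) cum 250
  x=0 (Beta, w=100) cum 350  ← median
  x=2 (Epsilon, w=110) cum 460
  x=3 (Gamma, w=100) cum 560
  x=3 (Delta, w=50) cum 610
⇒ x* = 0
y-coordinate, sorted with cumulative weight:
  y=4 (Beta, w=100) cum 100
  y=8 (Epsilon, w=110) cum 210
  y=9 (Gamma, w=100) cum 310  ← median
  y=10 (Delta, w=50) cum 360
  y=11 (Alpha, w=250) cum 610
⇒ y* = 9

(0, 9)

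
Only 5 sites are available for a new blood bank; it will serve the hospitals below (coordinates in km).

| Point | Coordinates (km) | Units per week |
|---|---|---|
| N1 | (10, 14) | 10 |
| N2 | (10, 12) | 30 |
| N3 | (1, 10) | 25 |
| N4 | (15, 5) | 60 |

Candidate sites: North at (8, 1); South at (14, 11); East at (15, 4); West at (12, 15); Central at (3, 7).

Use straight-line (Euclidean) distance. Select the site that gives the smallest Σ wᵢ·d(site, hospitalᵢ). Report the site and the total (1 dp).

East, total 835.6 km

Total weighted distance at each candidate:
  North (8, 1): total = 1235.7
  South (14, 11): total = 864.6
  East (15, 4): total = 835.6
  West (12, 15): total = 1059.0
  Central (3, 7): total = 1177.1
Minimum is at East with total 835.6 km.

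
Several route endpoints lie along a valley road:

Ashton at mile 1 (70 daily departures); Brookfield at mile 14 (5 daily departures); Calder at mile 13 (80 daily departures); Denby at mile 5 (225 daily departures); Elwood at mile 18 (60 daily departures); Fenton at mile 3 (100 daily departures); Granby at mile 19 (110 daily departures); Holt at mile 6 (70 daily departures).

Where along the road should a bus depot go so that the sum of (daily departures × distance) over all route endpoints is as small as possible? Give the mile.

x = 5

For a sum of weighted absolute distances on a line, the optimum is the weighted median (not the mean). Total weight W = 720; half-weight = 360.
Sort by position and accumulate weight:
  mile 1 (Ashton, w=70) → cum 70
  mile 3 (Fenton, w=100) → cum 170
  mile 5 (Denby, w=225) → cum 395  ≥ 360 → median here
  mile 6 (Holt, w=70) → cum 465
  mile 13 (Calder, w=80) → cum 545
  mile 14 (Brookfield, w=5) → cum 550
  mile 18 (Elwood, w=60) → cum 610
  mile 19 (Granby, w=110) → cum 720
Optimal location: mile 5.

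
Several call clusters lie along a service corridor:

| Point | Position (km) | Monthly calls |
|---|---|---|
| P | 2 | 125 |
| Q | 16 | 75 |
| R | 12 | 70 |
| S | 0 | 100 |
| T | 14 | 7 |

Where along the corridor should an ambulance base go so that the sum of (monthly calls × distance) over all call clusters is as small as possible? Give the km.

For a sum of weighted absolute distances on a line, the optimum is the weighted median (not the mean). Total weight W = 377; half-weight = 188.5.
Sort by position and accumulate weight:
  km 0 (S, w=100) → cum 100
  km 2 (P, w=125) → cum 225  ≥ 188.5 → median here
  km 12 (R, w=70) → cum 295
  km 14 (T, w=7) → cum 302
  km 16 (Q, w=75) → cum 377
Optimal location: km 2.

x = 2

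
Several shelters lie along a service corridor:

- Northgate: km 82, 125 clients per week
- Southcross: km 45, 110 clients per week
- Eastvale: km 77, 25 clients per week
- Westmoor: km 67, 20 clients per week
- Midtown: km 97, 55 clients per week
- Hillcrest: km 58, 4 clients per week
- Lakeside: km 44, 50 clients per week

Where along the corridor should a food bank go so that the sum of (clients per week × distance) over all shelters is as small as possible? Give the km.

x = 77

For a sum of weighted absolute distances on a line, the optimum is the weighted median (not the mean). Total weight W = 389; half-weight = 194.5.
Sort by position and accumulate weight:
  km 44 (Lakeside, w=50) → cum 50
  km 45 (Southcross, w=110) → cum 160
  km 58 (Hillcrest, w=4) → cum 164
  km 67 (Westmoor, w=20) → cum 184
  km 77 (Eastvale, w=25) → cum 209  ≥ 194.5 → median here
  km 82 (Northgate, w=125) → cum 334
  km 97 (Midtown, w=55) → cum 389
Optimal location: km 77.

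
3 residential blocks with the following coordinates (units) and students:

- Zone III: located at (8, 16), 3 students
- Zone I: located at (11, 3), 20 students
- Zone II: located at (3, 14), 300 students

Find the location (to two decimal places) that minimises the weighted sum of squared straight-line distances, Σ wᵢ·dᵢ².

(3.54, 13.34)

The minimiser of Σwᵢ‖p−pᵢ‖² is the weighted centroid p* = (Σwᵢpᵢ)/(Σwᵢ).
Σwᵢ = 323.
Σwᵢxᵢ = 3·8 + 20·11 + 300·3 = 1144.
Σwᵢyᵢ = 3·16 + 20·3 + 300·14 = 4308.
x* = 1144/323 = 3.54, y* = 4308/323 = 13.34.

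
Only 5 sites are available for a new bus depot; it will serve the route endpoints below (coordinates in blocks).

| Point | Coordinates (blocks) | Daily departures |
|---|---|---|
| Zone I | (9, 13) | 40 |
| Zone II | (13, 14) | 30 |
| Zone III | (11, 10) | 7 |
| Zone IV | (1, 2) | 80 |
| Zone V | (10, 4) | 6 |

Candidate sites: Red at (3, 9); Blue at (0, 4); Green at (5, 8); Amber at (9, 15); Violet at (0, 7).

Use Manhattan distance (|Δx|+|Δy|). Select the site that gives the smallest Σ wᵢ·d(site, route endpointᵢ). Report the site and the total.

Total weighted distance at each candidate:
  Red (3, 9): total = 1705
  Blue (0, 4): total = 1829
  Green (5, 8): total = 1690
  Amber (9, 15): total = 2031
  Violet (0, 7): total = 1856
Minimum is at Green with total 1690 blocks.

Green, total 1690 blocks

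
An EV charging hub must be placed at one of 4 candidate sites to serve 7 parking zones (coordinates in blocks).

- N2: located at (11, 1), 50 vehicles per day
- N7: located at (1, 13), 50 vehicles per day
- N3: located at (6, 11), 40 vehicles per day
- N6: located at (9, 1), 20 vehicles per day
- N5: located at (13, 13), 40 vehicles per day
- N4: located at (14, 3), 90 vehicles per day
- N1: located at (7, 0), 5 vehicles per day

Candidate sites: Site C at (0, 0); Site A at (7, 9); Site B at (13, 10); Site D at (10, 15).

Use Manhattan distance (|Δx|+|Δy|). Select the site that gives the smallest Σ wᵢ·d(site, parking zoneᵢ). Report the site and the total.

Total weighted distance at each candidate:
  Site C (0, 0): total = 4785
  Site A (7, 9): total = 3035
  Site B (13, 10): total = 2800
  Site D (10, 15): total = 3650
Minimum is at Site B with total 2800 blocks.

Site B, total 2800 blocks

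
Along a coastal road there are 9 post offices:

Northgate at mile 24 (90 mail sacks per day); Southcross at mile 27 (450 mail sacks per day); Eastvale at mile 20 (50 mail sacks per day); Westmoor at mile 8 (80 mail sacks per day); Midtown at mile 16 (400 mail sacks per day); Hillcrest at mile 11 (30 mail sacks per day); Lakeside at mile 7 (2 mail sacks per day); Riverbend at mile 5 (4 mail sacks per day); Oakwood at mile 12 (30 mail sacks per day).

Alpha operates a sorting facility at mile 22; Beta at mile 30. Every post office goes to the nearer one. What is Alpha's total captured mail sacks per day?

686

The indifferent point is the midpoint (22+30)/2 = 26; post offices left of it (closer to Alpha at 22) go to Alpha, those right go to Beta.
  Riverbend at 5 (w=4) → Alpha
  Lakeside at 7 (w=2) → Alpha
  Westmoor at 8 (w=80) → Alpha
  Hillcrest at 11 (w=30) → Alpha
  Oakwood at 12 (w=30) → Alpha
  Midtown at 16 (w=400) → Alpha
  Eastvale at 20 (w=50) → Alpha
  Northgate at 24 (w=90) → Alpha
  Southcross at 27 (w=450) → Beta
Alpha captures 686; Beta captures 450.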